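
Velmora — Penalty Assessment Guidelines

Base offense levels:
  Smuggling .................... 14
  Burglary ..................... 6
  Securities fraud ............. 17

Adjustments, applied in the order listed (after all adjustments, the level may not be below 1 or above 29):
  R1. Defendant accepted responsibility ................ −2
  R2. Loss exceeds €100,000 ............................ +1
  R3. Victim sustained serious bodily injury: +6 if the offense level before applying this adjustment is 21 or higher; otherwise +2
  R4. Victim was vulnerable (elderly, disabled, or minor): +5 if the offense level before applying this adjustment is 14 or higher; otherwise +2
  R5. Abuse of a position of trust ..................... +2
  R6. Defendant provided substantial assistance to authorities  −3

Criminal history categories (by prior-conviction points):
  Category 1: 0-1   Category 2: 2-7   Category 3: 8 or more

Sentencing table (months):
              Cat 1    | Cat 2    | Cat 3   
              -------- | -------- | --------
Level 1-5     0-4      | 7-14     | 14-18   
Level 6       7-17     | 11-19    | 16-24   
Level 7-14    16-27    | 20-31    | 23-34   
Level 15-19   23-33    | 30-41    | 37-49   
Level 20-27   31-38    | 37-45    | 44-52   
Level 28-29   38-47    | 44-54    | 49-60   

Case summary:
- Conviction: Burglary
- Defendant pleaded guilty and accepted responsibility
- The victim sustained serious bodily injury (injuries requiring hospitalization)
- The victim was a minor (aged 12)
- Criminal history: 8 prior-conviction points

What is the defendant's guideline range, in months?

23-34 months

Base offense level for burglary: 6.
R1 applies: 6 − 2 = 4.
R3 applies (level before this adjustment is 4 < 21, so +2): 4 + 2 = 6.
R4 applies (level before this adjustment is 6 < 14, so +2): 6 + 2 = 8.
R5 does not apply.
R6 does not apply.
Final offense level: 8.
Criminal history: 8 prior points → Category 3 (8+).
Level 8 falls in the 7-14 band.
Grid: Level 7-14 × Category 3 = 23-34 months.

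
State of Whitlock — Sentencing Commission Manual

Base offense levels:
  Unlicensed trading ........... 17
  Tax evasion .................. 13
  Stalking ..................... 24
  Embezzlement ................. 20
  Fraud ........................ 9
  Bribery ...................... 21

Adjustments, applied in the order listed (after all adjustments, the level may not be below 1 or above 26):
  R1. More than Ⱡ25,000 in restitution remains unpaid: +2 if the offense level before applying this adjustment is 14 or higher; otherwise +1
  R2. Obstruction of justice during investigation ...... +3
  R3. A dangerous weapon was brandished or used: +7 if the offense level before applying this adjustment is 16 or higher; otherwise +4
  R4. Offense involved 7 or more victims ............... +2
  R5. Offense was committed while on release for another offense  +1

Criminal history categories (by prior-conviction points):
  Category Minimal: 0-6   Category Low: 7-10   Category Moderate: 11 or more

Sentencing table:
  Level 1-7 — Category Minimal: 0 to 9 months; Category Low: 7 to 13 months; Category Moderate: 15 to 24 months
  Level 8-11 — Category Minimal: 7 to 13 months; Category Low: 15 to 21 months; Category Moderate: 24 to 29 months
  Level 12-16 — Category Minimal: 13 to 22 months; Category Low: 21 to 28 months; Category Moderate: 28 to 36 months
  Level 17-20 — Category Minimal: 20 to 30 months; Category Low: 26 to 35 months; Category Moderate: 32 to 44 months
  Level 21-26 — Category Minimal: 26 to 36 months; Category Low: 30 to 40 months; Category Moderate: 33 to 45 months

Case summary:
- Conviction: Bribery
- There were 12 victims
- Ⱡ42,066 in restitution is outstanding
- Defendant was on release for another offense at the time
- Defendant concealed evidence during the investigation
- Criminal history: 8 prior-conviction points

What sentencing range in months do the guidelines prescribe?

30-40 months

Base offense level for bribery: 21.
R1 applies (level before this adjustment is 21 ≥ 14, so +2): 21 + 2 = 23.
R2 applies: 23 + 3 = 26.
R3 does not apply.
R4 applies: 26 + 2 = 28.
R5 applies: 28 + 1 = 29.
Level 29 exceeds the maximum of 26; capped at 26.
Final offense level: 26.
Criminal history: 8 prior points → Category Low (7-10).
Level 26 falls in the 21-26 band.
Grid: Level 21-26 × Category Low = 30-40 months.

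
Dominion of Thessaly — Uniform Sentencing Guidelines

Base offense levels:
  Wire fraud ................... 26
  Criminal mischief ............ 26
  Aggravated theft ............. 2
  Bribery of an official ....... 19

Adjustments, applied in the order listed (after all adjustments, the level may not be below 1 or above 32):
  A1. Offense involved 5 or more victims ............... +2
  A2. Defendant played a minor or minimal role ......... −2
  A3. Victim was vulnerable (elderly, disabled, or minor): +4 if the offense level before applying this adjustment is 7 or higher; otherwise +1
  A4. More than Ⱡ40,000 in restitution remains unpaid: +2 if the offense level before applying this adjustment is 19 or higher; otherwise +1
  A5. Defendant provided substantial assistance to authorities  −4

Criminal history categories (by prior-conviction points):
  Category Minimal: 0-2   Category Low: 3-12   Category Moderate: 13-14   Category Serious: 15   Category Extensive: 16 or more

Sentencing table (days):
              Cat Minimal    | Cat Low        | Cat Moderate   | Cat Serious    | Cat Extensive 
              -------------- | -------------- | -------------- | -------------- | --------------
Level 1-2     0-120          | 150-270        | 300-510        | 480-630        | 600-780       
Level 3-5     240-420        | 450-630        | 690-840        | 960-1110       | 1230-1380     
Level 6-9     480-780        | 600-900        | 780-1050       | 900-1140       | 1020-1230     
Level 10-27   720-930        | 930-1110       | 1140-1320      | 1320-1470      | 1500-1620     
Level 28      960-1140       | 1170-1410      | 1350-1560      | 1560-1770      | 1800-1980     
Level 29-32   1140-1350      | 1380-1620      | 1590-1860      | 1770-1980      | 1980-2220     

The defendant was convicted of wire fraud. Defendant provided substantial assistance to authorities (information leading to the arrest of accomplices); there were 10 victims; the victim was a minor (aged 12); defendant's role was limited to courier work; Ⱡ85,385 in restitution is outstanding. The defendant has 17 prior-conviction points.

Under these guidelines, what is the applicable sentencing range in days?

Base offense level for wire fraud: 26.
A1 applies: 26 + 2 = 28.
A2 applies: 28 − 2 = 26.
A3 applies (level before this adjustment is 26 ≥ 7, so +4): 26 + 4 = 30.
A4 applies (level before this adjustment is 30 ≥ 19, so +2): 30 + 2 = 32.
A5 applies: 32 − 4 = 28.
Final offense level: 28.
Criminal history: 17 prior points → Category Extensive (16+).
Level 28 falls in the 28 band.
Grid: Level 28 × Category Extensive = 1800-1980 days.

1800-1980 days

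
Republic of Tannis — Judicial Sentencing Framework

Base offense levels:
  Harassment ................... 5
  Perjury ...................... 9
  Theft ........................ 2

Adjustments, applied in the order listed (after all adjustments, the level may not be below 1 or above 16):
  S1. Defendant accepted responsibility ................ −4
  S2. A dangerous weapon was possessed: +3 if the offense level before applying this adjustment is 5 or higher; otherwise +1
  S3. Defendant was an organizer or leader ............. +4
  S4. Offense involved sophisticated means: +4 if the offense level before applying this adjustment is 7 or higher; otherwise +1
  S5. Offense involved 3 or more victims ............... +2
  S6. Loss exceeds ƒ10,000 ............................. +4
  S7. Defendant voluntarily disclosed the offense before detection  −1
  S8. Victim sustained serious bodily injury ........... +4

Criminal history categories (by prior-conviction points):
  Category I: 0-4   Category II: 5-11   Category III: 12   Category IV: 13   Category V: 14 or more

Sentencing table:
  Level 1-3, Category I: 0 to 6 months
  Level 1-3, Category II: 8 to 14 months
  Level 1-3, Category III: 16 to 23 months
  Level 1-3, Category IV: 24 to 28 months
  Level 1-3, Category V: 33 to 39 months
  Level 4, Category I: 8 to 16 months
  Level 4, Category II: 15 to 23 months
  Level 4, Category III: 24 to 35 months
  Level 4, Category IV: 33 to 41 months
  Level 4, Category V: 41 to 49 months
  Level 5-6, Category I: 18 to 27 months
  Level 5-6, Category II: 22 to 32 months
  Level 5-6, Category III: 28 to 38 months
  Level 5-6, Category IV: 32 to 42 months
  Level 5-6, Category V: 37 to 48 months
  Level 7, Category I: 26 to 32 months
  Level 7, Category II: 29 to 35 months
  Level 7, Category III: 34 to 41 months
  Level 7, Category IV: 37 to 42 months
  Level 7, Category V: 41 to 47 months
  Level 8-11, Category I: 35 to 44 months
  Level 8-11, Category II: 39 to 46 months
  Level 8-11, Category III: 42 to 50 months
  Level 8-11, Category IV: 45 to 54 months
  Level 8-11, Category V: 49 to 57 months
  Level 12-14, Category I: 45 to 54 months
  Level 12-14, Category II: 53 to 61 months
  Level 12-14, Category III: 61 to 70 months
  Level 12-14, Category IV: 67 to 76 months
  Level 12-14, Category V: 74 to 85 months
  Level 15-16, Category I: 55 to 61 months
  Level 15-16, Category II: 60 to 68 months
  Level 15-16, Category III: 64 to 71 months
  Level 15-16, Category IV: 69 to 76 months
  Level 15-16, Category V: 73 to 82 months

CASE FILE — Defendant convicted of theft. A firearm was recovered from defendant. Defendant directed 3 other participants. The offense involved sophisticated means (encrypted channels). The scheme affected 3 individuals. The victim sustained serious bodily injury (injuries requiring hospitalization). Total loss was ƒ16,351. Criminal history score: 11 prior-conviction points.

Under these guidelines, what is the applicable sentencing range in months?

60-68 months

Base offense level for theft: 2.
S1 does not apply.
S2 applies (level before this adjustment is 2 < 5, so +1): 2 + 1 = 3.
S3 applies: 3 + 4 = 7.
S4 applies (level before this adjustment is 7 ≥ 7, so +4): 7 + 4 = 11.
S5 applies: 11 + 2 = 13.
S6 applies: 13 + 4 = 17.
S8 applies: 17 + 4 = 21.
Level 21 exceeds the maximum of 16; capped at 16.
Final offense level: 16.
Criminal history: 11 prior points → Category II (5-11).
Level 16 falls in the 15-16 band.
Grid: Level 15-16 × Category II = 60-68 months.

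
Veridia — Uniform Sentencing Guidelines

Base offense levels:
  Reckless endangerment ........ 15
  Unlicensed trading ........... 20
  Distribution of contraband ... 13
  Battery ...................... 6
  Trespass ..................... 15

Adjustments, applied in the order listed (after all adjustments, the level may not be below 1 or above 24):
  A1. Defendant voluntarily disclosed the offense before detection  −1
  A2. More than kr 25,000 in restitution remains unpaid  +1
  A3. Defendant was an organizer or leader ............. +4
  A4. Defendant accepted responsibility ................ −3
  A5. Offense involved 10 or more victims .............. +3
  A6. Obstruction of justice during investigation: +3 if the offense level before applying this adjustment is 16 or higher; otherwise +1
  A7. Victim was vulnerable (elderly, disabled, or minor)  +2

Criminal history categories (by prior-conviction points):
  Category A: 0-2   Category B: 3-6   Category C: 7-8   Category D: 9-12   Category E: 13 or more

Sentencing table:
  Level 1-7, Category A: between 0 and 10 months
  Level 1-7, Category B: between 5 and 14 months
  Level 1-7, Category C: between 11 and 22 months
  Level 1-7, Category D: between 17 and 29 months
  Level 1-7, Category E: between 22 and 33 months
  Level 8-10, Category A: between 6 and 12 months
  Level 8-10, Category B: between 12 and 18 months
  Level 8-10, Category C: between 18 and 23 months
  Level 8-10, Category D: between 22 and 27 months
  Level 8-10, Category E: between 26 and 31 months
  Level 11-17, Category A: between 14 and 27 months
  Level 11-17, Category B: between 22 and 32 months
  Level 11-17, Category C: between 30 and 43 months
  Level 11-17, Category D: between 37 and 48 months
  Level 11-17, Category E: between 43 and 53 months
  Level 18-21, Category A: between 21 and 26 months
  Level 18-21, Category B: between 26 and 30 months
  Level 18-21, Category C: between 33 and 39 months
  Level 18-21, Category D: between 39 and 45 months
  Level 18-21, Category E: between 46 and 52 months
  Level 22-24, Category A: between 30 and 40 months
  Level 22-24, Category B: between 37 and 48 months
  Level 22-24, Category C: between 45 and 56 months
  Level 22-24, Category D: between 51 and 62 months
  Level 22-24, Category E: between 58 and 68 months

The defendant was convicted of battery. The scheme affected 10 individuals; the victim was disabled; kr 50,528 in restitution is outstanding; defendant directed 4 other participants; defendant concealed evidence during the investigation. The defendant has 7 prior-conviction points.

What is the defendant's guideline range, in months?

Base offense level for battery: 6.
A1 does not apply.
A2 applies: 6 + 1 = 7.
A3 applies: 7 + 4 = 11.
A5 applies: 11 + 3 = 14.
A6 applies (level before this adjustment is 14 < 16, so +1): 14 + 1 = 15.
A7 applies: 15 + 2 = 17.
Final offense level: 17.
Criminal history: 7 prior points → Category C (7-8).
Level 17 falls in the 11-17 band.
Grid: Level 11-17 × Category C = 30-43 months.

30-43 months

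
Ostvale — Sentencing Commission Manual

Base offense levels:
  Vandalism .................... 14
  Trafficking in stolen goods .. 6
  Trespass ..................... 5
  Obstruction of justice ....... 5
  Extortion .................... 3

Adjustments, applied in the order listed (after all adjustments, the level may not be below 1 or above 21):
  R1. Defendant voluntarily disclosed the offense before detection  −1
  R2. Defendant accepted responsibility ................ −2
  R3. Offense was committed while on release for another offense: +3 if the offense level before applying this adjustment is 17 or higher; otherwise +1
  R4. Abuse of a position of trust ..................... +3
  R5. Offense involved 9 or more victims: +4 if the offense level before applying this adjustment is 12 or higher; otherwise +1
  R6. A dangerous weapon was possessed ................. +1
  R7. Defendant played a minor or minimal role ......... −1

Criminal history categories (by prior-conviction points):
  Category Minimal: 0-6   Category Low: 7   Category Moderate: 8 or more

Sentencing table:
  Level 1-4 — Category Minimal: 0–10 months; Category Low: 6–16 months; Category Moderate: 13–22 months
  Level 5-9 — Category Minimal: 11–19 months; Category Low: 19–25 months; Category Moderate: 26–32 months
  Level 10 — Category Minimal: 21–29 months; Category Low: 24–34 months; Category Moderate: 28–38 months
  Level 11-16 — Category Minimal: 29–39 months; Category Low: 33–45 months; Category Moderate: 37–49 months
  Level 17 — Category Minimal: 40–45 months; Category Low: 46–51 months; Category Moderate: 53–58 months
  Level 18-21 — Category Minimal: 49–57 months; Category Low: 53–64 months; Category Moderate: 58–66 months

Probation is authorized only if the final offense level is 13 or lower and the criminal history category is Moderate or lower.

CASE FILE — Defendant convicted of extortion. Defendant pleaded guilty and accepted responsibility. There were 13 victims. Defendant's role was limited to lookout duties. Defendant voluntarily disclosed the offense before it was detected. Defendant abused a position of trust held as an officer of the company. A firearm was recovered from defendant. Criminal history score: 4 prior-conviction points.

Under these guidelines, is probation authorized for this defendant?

Base offense level for extortion: 3.
R1 applies: 3 − 1 = 2.
R2 applies: 2 − 2 = 0.
R3 does not apply.
R4 applies: 0 + 3 = 3.
R5 applies (level before this adjustment is 3 < 12, so +1): 3 + 1 = 4.
R6 applies: 4 + 1 = 5.
R7 applies: 5 − 1 = 4.
Final offense level: 4.
Criminal history: 4 prior points → Category Minimal (0-6).
Level 4 falls in the 1-4 band.
Grid: Level 1-4 × Category Minimal = 0-10 months.
Probation check: level 4 ≤ 13 and category Minimal ≤ Moderate → eligible.

Yes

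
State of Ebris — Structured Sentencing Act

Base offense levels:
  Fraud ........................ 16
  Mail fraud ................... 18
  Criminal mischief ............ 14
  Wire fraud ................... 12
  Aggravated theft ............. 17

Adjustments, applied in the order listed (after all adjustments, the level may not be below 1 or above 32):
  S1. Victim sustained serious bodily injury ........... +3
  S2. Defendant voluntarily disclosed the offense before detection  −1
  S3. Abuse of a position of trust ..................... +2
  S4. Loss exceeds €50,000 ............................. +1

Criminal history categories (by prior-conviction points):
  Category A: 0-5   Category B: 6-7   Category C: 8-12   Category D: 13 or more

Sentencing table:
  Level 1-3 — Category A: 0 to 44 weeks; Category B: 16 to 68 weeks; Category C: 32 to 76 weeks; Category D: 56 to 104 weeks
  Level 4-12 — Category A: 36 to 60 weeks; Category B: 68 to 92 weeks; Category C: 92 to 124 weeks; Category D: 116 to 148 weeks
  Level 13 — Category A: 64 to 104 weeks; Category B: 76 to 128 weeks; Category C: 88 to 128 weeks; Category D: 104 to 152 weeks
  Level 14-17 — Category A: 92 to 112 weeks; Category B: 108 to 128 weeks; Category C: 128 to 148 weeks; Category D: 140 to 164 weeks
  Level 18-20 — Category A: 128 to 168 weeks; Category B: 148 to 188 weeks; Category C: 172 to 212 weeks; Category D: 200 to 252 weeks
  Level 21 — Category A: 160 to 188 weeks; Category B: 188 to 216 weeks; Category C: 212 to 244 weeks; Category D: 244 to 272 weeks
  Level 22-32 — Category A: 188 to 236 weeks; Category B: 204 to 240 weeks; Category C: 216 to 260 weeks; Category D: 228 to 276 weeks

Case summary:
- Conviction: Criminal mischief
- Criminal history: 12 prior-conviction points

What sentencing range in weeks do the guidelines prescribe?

Base offense level for criminal mischief: 14.
Final offense level: 14.
Criminal history: 12 prior points → Category C (8-12).
Level 14 falls in the 14-17 band.
Grid: Level 14-17 × Category C = 128-148 weeks.

128-148 weeks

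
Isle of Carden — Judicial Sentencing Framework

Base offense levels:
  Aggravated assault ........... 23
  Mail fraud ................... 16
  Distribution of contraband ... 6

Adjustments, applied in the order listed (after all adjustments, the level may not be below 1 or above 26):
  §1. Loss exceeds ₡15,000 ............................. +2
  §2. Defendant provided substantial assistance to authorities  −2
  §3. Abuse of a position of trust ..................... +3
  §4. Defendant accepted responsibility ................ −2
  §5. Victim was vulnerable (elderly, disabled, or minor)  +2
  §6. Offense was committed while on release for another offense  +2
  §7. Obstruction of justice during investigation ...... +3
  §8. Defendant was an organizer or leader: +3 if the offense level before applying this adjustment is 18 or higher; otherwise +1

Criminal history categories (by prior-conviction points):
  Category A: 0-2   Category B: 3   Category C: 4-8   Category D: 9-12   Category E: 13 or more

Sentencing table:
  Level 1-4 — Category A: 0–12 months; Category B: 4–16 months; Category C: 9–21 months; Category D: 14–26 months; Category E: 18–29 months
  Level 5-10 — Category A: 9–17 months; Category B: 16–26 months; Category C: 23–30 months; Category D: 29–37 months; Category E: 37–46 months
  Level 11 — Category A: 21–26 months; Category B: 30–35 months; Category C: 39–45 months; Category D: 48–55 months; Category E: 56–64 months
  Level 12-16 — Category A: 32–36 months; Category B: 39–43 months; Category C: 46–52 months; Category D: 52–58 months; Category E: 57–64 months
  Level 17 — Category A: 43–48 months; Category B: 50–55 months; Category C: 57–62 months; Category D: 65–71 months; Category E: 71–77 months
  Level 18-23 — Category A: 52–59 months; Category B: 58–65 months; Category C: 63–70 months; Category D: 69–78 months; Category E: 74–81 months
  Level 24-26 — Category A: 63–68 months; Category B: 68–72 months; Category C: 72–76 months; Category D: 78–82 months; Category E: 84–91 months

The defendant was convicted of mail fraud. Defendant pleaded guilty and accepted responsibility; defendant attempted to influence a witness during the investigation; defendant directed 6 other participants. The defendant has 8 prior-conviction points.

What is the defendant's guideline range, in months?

63-70 months

Base offense level for mail fraud: 16.
§2 does not apply.
§3 does not apply.
§4 applies: 16 − 2 = 14.
§6 does not apply.
§7 applies: 14 + 3 = 17.
§8 applies (level before this adjustment is 17 < 18, so +1): 17 + 1 = 18.
Final offense level: 18.
Criminal history: 8 prior points → Category C (4-8).
Level 18 falls in the 18-23 band.
Grid: Level 18-23 × Category C = 63-70 months.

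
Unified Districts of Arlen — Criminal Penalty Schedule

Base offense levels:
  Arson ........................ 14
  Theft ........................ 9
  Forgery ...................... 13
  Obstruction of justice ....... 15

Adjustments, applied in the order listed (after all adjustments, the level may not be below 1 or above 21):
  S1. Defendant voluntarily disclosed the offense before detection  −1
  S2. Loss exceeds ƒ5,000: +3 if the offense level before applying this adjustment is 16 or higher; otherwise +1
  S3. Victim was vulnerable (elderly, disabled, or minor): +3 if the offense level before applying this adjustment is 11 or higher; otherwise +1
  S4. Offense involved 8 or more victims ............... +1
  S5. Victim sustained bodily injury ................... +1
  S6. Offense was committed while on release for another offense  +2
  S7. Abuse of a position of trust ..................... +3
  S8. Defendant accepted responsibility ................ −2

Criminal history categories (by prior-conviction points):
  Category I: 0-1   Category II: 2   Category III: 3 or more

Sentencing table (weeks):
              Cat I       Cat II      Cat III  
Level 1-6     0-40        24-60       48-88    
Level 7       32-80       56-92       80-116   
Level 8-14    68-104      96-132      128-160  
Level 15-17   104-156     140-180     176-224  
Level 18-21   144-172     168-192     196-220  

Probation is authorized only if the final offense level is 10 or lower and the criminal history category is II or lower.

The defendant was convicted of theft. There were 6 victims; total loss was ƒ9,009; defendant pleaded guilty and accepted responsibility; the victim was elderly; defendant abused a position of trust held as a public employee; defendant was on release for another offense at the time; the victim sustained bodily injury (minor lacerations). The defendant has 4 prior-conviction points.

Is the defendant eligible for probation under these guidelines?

No

Base offense level for theft: 9.
S2 applies (level before this adjustment is 9 < 16, so +1): 9 + 1 = 10.
S3 applies (level before this adjustment is 10 < 11, so +1): 10 + 1 = 11.
S4 does not apply.
S5 applies: 11 + 1 = 12.
S6 applies: 12 + 2 = 14.
S7 applies: 14 + 3 = 17.
S8 applies: 17 − 2 = 15.
Final offense level: 15.
Criminal history: 4 prior points → Category III (3+).
Level 15 falls in the 15-17 band.
Grid: Level 15-17 × Category III = 176-224 weeks.
Probation check: level 15 > 10 and category III > II → not eligible.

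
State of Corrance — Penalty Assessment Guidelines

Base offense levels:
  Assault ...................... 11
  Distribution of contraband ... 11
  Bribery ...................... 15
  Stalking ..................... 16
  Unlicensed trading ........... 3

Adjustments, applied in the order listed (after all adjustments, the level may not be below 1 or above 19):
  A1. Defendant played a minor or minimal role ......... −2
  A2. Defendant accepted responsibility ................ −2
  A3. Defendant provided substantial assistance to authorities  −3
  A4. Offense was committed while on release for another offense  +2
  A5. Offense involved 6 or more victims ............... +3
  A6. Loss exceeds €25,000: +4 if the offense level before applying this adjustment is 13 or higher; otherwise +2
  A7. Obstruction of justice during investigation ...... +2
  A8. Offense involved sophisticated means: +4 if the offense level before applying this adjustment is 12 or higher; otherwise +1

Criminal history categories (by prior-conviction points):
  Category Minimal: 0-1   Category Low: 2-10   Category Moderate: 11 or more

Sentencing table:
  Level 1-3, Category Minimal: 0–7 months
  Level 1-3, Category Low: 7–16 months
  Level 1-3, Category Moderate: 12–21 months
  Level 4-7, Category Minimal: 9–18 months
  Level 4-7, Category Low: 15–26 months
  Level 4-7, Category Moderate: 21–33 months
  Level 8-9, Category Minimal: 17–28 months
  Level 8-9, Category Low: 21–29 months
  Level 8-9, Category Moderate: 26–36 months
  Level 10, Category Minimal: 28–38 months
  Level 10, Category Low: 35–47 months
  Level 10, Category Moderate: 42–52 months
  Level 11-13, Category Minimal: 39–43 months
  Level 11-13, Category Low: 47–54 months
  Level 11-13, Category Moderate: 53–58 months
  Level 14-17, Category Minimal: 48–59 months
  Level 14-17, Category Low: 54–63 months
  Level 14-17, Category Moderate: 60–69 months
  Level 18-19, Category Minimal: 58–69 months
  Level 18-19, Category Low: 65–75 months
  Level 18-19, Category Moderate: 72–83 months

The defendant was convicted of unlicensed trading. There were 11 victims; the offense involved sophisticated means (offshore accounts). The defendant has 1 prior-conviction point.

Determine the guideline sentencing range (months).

9-18 months

Base offense level for unlicensed trading: 3.
A1 does not apply.
A3 does not apply.
A5 applies: 3 + 3 = 6.
A8 applies (level before this adjustment is 6 < 12, so +1): 6 + 1 = 7.
Final offense level: 7.
Criminal history: 1 prior point → Category Minimal (0-1).
Level 7 falls in the 4-7 band.
Grid: Level 4-7 × Category Minimal = 9-18 months.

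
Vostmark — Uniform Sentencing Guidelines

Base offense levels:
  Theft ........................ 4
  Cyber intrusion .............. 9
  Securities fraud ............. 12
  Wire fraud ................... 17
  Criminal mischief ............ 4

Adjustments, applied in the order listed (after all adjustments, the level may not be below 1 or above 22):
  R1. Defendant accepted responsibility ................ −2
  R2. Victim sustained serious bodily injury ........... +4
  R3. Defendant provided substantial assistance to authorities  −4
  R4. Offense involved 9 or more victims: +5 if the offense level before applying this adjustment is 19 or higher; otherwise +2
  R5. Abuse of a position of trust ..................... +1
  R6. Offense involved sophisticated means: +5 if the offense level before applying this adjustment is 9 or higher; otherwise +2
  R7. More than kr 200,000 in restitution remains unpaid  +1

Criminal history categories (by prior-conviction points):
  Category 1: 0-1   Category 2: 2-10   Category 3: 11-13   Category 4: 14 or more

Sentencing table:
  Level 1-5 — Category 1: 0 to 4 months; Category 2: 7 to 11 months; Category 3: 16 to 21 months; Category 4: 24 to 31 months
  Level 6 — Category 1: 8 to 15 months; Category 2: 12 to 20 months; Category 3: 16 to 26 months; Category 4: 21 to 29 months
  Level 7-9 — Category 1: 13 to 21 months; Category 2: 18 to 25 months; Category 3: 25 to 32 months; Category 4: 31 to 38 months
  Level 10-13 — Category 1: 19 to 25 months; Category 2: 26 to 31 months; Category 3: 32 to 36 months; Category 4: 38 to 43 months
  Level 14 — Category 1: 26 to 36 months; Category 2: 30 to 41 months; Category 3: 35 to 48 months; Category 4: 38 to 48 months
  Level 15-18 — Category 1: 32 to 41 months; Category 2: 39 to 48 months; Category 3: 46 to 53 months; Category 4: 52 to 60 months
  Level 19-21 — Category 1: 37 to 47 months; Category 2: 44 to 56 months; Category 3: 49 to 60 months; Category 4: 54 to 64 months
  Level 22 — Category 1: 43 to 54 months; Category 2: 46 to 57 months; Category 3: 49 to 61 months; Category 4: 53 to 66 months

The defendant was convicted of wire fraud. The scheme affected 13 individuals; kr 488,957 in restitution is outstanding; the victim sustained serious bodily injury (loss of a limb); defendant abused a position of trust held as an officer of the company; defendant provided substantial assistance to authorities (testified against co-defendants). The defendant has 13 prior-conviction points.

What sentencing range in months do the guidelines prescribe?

49-60 months

Base offense level for wire fraud: 17.
R1 does not apply.
R2 applies: 17 + 4 = 21.
R3 applies: 21 − 4 = 17.
R4 applies (level before this adjustment is 17 < 19, so +2): 17 + 2 = 19.
R5 applies: 19 + 1 = 20.
R6 does not apply.
R7 applies: 20 + 1 = 21.
Final offense level: 21.
Criminal history: 13 prior points → Category 3 (11-13).
Level 21 falls in the 19-21 band.
Grid: Level 19-21 × Category 3 = 49-60 months.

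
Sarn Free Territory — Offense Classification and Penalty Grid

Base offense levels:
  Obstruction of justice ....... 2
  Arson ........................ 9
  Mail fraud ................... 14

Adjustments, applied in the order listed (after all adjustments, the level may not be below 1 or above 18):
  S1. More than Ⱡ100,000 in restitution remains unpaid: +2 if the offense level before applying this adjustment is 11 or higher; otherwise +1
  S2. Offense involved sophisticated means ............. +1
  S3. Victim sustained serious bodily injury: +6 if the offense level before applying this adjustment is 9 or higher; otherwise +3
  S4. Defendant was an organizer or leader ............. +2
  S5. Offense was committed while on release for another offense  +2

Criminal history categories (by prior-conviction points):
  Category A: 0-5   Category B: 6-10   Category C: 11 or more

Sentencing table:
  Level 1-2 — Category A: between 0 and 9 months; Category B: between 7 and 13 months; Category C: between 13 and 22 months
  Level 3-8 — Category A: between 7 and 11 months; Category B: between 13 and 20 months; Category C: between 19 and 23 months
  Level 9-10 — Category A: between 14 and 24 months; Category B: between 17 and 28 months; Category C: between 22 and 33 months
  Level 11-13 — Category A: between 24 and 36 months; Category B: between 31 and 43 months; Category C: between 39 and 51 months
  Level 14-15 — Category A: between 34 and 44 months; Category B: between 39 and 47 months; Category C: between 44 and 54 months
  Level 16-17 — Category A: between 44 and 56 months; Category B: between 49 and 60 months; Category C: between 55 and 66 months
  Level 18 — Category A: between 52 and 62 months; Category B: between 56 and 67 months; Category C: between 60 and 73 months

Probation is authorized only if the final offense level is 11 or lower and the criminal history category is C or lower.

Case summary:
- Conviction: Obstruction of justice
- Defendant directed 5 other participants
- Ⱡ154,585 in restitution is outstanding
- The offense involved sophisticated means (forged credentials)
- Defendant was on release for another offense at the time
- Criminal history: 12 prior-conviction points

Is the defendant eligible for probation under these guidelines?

Yes

Base offense level for obstruction of justice: 2.
S1 applies (level before this adjustment is 2 < 11, so +1): 2 + 1 = 3.
S2 applies: 3 + 1 = 4.
S4 applies: 4 + 2 = 6.
S5 applies: 6 + 2 = 8.
Final offense level: 8.
Criminal history: 12 prior points → Category C (11+).
Level 8 falls in the 3-8 band.
Grid: Level 3-8 × Category C = 19-23 months.
Probation check: level 8 ≤ 11 and category C ≤ C → eligible.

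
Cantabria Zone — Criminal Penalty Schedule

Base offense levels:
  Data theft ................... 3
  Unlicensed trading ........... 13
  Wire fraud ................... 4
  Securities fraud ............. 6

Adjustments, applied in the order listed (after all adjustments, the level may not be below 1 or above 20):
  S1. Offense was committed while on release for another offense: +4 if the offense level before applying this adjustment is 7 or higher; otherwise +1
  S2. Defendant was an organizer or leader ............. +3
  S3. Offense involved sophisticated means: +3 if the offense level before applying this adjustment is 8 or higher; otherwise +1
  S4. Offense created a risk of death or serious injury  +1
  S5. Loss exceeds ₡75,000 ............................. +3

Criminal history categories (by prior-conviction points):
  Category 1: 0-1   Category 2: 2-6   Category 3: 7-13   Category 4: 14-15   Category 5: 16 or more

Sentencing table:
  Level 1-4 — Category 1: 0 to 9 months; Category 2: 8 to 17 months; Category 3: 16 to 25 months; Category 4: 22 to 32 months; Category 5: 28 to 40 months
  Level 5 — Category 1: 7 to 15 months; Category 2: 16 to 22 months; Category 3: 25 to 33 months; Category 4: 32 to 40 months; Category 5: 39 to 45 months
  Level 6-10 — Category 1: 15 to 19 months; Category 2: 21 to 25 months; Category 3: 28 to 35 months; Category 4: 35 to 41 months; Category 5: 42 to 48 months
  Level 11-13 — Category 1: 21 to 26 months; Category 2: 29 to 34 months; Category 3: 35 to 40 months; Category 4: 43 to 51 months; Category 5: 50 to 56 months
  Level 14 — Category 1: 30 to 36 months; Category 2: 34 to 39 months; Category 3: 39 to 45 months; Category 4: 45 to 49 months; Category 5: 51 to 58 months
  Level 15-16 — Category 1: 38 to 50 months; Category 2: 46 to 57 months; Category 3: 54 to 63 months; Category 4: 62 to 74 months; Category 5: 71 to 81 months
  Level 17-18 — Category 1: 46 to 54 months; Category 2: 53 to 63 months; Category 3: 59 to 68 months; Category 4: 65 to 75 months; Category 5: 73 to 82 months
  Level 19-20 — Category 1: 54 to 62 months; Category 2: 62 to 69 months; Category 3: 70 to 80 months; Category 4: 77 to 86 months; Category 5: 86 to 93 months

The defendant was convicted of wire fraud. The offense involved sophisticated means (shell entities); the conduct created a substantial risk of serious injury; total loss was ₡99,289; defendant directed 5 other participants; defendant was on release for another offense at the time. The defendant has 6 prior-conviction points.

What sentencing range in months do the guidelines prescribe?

Base offense level for wire fraud: 4.
S1 applies (level before this adjustment is 4 < 7, so +1): 4 + 1 = 5.
S2 applies: 5 + 3 = 8.
S3 applies (level before this adjustment is 8 ≥ 8, so +3): 8 + 3 = 11.
S4 applies: 11 + 1 = 12.
S5 applies: 12 + 3 = 15.
Final offense level: 15.
Criminal history: 6 prior points → Category 2 (2-6).
Level 15 falls in the 15-16 band.
Grid: Level 15-16 × Category 2 = 46-57 months.

46-57 months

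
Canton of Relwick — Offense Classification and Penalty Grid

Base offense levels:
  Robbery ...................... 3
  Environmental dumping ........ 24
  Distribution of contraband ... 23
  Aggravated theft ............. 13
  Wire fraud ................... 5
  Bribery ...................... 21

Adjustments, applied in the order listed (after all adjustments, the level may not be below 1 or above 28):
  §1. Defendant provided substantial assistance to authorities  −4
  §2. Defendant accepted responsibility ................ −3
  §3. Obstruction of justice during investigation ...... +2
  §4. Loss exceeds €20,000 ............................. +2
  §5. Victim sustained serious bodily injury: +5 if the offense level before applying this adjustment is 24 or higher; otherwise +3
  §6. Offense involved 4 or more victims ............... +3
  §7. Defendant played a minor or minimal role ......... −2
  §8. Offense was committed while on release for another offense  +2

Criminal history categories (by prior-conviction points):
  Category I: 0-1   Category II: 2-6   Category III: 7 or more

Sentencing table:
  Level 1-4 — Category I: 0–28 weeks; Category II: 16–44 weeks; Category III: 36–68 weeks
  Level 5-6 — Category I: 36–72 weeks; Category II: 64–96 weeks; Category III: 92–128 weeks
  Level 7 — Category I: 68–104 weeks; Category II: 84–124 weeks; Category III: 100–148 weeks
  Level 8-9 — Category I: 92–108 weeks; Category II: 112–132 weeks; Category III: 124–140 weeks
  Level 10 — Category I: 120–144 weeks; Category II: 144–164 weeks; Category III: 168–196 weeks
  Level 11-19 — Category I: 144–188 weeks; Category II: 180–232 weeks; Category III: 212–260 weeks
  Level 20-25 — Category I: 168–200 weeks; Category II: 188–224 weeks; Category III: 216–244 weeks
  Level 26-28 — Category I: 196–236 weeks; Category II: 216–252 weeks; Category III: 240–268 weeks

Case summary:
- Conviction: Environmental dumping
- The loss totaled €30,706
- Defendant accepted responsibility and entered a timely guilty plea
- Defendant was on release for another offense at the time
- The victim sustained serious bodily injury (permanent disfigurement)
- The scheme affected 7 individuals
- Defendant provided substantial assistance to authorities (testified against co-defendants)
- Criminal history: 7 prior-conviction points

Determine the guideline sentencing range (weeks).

240-268 weeks

Base offense level for environmental dumping: 24.
§1 applies: 24 − 4 = 20.
§2 applies: 20 − 3 = 17.
§3 does not apply.
§4 applies: 17 + 2 = 19.
§5 applies (level before this adjustment is 19 < 24, so +3): 19 + 3 = 22.
§6 applies: 22 + 3 = 25.
§8 applies: 25 + 2 = 27.
Final offense level: 27.
Criminal history: 7 prior points → Category III (7+).
Level 27 falls in the 26-28 band.
Grid: Level 26-28 × Category III = 240-268 weeks.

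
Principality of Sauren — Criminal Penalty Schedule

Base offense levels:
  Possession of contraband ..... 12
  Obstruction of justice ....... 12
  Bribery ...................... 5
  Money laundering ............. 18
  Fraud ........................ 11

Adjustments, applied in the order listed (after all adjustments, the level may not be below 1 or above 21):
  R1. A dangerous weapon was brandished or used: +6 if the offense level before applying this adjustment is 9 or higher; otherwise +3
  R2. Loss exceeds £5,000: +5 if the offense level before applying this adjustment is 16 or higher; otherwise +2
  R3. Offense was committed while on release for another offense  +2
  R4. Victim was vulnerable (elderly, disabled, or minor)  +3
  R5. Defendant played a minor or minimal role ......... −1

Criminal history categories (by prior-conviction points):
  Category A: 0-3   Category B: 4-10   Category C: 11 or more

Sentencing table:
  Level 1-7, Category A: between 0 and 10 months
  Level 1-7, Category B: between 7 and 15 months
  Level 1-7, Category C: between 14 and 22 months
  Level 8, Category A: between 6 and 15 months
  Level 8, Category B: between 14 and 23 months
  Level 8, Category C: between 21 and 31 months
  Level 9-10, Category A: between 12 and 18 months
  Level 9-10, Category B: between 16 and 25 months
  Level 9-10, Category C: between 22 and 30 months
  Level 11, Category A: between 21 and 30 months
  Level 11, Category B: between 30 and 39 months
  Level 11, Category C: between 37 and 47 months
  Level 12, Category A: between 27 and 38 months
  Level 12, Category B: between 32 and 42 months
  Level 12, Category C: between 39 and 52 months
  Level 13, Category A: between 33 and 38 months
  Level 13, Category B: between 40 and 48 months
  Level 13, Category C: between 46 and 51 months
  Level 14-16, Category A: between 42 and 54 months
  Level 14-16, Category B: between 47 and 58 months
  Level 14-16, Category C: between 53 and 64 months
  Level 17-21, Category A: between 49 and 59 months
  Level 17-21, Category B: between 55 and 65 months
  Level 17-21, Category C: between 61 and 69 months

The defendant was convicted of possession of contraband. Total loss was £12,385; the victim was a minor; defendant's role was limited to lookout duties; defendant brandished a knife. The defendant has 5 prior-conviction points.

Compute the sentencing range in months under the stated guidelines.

Base offense level for possession of contraband: 12.
R1 applies (level before this adjustment is 12 ≥ 9, so +6): 12 + 6 = 18.
R2 applies (level before this adjustment is 18 ≥ 16, so +5): 18 + 5 = 23.
R3 does not apply.
R4 applies: 23 + 3 = 26.
R5 applies: 26 − 1 = 25.
Level 25 exceeds the maximum of 21; capped at 21.
Final offense level: 21.
Criminal history: 5 prior points → Category B (4-10).
Level 21 falls in the 17-21 band.
Grid: Level 17-21 × Category B = 55-65 months.

55-65 months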